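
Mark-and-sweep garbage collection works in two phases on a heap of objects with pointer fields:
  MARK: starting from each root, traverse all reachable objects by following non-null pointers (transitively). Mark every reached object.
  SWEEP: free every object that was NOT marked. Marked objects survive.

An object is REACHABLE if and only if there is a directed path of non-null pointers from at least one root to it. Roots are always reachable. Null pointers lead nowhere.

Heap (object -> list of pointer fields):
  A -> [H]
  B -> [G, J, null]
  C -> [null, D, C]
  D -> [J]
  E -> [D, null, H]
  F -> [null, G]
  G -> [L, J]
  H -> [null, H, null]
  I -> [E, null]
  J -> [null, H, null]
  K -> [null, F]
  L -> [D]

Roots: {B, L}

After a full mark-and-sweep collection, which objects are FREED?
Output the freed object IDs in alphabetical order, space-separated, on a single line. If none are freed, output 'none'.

Answer: A C E F I K

Derivation:
Roots: B L
Mark B: refs=G J null, marked=B
Mark L: refs=D, marked=B L
Mark G: refs=L J, marked=B G L
Mark J: refs=null H null, marked=B G J L
Mark D: refs=J, marked=B D G J L
Mark H: refs=null H null, marked=B D G H J L
Unmarked (collected): A C E F I K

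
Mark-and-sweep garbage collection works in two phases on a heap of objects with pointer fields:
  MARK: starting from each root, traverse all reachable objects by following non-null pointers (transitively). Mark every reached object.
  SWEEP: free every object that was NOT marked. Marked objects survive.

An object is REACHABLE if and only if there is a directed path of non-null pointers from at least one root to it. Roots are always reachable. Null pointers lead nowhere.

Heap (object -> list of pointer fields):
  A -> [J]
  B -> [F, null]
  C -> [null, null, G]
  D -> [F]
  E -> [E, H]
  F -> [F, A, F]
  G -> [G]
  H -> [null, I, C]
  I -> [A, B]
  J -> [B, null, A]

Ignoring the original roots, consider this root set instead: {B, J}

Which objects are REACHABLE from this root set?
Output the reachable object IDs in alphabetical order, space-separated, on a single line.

Roots: B J
Mark B: refs=F null, marked=B
Mark J: refs=B null A, marked=B J
Mark F: refs=F A F, marked=B F J
Mark A: refs=J, marked=A B F J
Unmarked (collected): C D E G H I

Answer: A B F J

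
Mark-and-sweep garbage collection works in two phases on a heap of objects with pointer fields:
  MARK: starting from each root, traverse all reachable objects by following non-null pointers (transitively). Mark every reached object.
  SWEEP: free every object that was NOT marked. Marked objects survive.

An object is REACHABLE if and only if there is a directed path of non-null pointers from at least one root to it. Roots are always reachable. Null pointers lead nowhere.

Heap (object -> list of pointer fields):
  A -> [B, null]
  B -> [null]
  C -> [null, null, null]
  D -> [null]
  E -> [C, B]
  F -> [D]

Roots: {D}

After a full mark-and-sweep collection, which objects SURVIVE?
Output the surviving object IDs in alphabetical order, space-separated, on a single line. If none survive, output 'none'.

Answer: D

Derivation:
Roots: D
Mark D: refs=null, marked=D
Unmarked (collected): A B C E F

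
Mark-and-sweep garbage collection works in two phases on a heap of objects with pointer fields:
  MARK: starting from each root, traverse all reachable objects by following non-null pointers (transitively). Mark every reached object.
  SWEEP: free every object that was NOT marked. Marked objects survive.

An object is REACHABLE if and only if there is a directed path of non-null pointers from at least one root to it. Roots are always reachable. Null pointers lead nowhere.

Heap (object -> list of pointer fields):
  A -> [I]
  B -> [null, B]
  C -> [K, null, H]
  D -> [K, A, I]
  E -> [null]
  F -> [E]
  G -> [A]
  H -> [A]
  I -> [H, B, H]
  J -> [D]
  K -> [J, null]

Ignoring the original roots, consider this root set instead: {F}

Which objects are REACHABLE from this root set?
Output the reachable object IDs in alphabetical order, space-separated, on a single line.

Roots: F
Mark F: refs=E, marked=F
Mark E: refs=null, marked=E F
Unmarked (collected): A B C D G H I J K

Answer: E F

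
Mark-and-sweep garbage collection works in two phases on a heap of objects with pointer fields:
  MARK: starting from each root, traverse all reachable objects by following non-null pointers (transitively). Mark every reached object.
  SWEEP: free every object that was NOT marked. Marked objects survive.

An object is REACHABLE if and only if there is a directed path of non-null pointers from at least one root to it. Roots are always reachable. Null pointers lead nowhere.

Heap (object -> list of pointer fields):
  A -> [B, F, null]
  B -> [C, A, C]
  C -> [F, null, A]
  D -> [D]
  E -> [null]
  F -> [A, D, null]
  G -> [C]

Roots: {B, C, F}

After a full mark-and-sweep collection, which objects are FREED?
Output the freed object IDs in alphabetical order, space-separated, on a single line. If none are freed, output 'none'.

Answer: E G

Derivation:
Roots: B C F
Mark B: refs=C A C, marked=B
Mark C: refs=F null A, marked=B C
Mark F: refs=A D null, marked=B C F
Mark A: refs=B F null, marked=A B C F
Mark D: refs=D, marked=A B C D F
Unmarked (collected): E G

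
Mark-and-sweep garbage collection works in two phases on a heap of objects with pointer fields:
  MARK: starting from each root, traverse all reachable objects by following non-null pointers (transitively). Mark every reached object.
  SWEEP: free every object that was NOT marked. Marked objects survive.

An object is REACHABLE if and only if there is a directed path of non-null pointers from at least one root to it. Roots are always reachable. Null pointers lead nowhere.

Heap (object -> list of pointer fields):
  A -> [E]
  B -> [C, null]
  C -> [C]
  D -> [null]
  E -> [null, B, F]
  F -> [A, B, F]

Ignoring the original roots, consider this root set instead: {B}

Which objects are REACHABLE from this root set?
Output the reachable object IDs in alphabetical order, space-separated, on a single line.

Answer: B C

Derivation:
Roots: B
Mark B: refs=C null, marked=B
Mark C: refs=C, marked=B C
Unmarked (collected): A D E F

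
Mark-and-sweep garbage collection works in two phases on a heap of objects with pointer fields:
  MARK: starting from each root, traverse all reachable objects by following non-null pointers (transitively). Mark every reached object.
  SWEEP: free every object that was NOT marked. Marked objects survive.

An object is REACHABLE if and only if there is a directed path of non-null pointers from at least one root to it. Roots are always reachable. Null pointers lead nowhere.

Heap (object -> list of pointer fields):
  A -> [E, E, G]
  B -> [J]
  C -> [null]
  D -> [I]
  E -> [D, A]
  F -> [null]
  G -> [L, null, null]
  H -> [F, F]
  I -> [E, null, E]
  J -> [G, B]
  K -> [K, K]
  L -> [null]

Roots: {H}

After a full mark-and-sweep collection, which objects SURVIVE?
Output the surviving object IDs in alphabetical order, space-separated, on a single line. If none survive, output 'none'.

Answer: F H

Derivation:
Roots: H
Mark H: refs=F F, marked=H
Mark F: refs=null, marked=F H
Unmarked (collected): A B C D E G I J K L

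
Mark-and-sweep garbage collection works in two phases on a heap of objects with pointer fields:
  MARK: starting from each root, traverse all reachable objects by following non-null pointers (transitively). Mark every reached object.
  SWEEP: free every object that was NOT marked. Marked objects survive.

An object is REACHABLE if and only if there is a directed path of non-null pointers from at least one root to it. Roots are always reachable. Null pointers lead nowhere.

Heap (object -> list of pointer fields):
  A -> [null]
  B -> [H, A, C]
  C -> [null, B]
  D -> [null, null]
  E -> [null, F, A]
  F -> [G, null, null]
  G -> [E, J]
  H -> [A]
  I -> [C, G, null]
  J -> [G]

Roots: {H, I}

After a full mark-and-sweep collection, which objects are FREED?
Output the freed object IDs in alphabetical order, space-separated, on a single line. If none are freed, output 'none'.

Roots: H I
Mark H: refs=A, marked=H
Mark I: refs=C G null, marked=H I
Mark A: refs=null, marked=A H I
Mark C: refs=null B, marked=A C H I
Mark G: refs=E J, marked=A C G H I
Mark B: refs=H A C, marked=A B C G H I
Mark E: refs=null F A, marked=A B C E G H I
Mark J: refs=G, marked=A B C E G H I J
Mark F: refs=G null null, marked=A B C E F G H I J
Unmarked (collected): D

Answer: D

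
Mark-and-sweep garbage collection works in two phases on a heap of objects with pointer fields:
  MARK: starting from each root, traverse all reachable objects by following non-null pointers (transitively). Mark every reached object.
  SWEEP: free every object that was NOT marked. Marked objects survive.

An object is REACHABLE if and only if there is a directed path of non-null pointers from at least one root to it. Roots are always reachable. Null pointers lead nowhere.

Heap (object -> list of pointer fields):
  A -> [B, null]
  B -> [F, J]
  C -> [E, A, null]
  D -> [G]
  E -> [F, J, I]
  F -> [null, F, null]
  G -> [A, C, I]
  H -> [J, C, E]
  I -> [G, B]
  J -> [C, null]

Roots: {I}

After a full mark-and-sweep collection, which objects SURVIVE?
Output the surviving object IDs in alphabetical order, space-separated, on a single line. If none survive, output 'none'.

Roots: I
Mark I: refs=G B, marked=I
Mark G: refs=A C I, marked=G I
Mark B: refs=F J, marked=B G I
Mark A: refs=B null, marked=A B G I
Mark C: refs=E A null, marked=A B C G I
Mark F: refs=null F null, marked=A B C F G I
Mark J: refs=C null, marked=A B C F G I J
Mark E: refs=F J I, marked=A B C E F G I J
Unmarked (collected): D H

Answer: A B C E F G I J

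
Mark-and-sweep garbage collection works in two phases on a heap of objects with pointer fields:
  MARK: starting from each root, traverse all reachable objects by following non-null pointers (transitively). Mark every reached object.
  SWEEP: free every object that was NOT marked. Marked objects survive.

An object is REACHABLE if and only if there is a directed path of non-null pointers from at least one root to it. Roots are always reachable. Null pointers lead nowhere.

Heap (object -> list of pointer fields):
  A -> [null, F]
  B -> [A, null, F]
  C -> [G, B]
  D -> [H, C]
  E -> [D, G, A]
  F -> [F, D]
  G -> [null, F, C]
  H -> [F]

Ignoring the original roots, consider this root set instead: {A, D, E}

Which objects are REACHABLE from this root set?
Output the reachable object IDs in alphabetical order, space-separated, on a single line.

Answer: A B C D E F G H

Derivation:
Roots: A D E
Mark A: refs=null F, marked=A
Mark D: refs=H C, marked=A D
Mark E: refs=D G A, marked=A D E
Mark F: refs=F D, marked=A D E F
Mark H: refs=F, marked=A D E F H
Mark C: refs=G B, marked=A C D E F H
Mark G: refs=null F C, marked=A C D E F G H
Mark B: refs=A null F, marked=A B C D E F G H
Unmarked (collected): (none)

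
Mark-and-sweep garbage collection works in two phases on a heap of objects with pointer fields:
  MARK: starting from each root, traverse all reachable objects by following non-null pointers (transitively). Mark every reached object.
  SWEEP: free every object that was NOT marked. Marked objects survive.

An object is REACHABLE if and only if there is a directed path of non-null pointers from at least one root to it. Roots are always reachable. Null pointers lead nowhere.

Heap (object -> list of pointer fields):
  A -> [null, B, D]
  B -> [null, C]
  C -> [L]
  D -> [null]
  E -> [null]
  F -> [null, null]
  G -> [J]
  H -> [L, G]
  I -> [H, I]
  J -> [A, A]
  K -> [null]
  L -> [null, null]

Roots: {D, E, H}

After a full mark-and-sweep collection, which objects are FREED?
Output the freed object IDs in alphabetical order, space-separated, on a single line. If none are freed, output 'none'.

Roots: D E H
Mark D: refs=null, marked=D
Mark E: refs=null, marked=D E
Mark H: refs=L G, marked=D E H
Mark L: refs=null null, marked=D E H L
Mark G: refs=J, marked=D E G H L
Mark J: refs=A A, marked=D E G H J L
Mark A: refs=null B D, marked=A D E G H J L
Mark B: refs=null C, marked=A B D E G H J L
Mark C: refs=L, marked=A B C D E G H J L
Unmarked (collected): F I K

Answer: F I K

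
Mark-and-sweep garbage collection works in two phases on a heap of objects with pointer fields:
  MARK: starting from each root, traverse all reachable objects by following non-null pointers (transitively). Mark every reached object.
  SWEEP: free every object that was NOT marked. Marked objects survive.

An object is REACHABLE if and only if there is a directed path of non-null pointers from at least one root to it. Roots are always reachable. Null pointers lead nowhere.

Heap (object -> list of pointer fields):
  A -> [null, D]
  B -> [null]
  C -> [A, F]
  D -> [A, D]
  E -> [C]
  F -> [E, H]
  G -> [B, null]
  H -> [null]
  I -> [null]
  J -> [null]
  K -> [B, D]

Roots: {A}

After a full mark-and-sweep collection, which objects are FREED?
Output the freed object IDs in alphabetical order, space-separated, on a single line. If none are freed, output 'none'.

Answer: B C E F G H I J K

Derivation:
Roots: A
Mark A: refs=null D, marked=A
Mark D: refs=A D, marked=A D
Unmarked (collected): B C E F G H I J K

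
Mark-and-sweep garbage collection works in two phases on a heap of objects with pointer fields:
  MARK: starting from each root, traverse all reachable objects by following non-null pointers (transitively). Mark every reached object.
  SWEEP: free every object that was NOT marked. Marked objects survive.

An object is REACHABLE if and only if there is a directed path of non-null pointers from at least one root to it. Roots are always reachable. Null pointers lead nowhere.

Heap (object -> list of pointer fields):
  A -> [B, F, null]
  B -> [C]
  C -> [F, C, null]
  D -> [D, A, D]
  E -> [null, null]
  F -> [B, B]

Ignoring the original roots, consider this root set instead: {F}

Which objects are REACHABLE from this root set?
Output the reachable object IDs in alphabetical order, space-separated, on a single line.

Roots: F
Mark F: refs=B B, marked=F
Mark B: refs=C, marked=B F
Mark C: refs=F C null, marked=B C F
Unmarked (collected): A D E

Answer: B C F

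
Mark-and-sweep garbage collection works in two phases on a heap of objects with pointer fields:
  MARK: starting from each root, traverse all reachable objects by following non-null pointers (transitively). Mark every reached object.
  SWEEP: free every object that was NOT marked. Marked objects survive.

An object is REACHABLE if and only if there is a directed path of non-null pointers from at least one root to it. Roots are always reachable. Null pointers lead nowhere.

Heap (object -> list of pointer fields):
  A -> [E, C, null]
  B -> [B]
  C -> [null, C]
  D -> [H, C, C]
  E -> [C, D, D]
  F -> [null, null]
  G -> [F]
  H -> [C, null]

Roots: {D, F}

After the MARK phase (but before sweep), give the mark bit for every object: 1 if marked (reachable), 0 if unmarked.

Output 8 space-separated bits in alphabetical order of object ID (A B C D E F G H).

Answer: 0 0 1 1 0 1 0 1

Derivation:
Roots: D F
Mark D: refs=H C C, marked=D
Mark F: refs=null null, marked=D F
Mark H: refs=C null, marked=D F H
Mark C: refs=null C, marked=C D F H
Unmarked (collected): A B E G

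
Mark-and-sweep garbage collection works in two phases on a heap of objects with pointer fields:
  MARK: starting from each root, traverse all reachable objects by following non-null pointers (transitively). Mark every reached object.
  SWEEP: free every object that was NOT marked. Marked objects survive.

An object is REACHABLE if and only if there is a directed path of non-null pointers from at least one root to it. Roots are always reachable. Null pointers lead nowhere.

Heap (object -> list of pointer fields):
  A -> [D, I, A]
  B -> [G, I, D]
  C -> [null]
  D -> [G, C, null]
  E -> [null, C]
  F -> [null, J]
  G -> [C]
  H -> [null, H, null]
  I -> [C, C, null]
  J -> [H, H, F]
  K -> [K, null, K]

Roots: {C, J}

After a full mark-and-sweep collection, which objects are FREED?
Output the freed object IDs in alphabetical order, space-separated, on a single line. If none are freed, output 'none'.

Roots: C J
Mark C: refs=null, marked=C
Mark J: refs=H H F, marked=C J
Mark H: refs=null H null, marked=C H J
Mark F: refs=null J, marked=C F H J
Unmarked (collected): A B D E G I K

Answer: A B D E G I K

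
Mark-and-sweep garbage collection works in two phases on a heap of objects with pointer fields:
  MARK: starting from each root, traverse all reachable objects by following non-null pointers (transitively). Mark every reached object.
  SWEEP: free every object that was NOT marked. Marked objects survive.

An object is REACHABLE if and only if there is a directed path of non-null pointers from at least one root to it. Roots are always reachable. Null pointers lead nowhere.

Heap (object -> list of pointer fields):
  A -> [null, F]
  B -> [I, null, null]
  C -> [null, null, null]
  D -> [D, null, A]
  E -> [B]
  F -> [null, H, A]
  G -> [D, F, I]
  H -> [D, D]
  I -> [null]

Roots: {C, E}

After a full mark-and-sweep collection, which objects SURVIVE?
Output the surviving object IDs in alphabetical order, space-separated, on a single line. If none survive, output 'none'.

Roots: C E
Mark C: refs=null null null, marked=C
Mark E: refs=B, marked=C E
Mark B: refs=I null null, marked=B C E
Mark I: refs=null, marked=B C E I
Unmarked (collected): A D F G H

Answer: B C E I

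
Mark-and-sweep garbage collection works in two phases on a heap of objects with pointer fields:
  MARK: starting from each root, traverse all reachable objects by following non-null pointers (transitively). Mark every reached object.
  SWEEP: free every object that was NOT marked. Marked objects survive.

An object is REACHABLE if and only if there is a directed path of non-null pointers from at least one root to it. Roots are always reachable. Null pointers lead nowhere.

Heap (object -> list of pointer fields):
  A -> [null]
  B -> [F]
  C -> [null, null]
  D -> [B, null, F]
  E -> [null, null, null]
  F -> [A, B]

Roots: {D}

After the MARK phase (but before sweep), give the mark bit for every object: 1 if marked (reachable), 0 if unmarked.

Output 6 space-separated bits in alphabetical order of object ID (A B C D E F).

Roots: D
Mark D: refs=B null F, marked=D
Mark B: refs=F, marked=B D
Mark F: refs=A B, marked=B D F
Mark A: refs=null, marked=A B D F
Unmarked (collected): C E

Answer: 1 1 0 1 0 1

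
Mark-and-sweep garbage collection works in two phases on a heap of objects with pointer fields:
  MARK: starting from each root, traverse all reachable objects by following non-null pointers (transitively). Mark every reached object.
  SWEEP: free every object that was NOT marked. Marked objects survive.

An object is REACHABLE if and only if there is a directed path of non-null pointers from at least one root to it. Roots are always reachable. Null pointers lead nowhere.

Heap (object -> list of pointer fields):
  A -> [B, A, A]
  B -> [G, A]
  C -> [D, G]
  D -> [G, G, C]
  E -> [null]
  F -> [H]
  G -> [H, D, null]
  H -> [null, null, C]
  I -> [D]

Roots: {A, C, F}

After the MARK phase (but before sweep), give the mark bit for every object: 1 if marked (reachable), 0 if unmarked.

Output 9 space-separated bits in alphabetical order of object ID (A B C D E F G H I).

Answer: 1 1 1 1 0 1 1 1 0

Derivation:
Roots: A C F
Mark A: refs=B A A, marked=A
Mark C: refs=D G, marked=A C
Mark F: refs=H, marked=A C F
Mark B: refs=G A, marked=A B C F
Mark D: refs=G G C, marked=A B C D F
Mark G: refs=H D null, marked=A B C D F G
Mark H: refs=null null C, marked=A B C D F G H
Unmarked (collected): E I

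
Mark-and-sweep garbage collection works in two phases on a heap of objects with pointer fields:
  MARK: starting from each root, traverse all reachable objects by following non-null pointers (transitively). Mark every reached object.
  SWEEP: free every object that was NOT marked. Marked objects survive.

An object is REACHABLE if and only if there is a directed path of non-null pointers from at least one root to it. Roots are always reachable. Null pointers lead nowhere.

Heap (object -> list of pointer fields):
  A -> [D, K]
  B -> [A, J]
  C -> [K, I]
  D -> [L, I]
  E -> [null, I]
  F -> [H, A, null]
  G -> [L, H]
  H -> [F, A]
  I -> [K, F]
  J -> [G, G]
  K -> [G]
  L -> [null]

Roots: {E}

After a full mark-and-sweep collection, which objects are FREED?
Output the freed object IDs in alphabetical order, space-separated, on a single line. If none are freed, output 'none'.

Roots: E
Mark E: refs=null I, marked=E
Mark I: refs=K F, marked=E I
Mark K: refs=G, marked=E I K
Mark F: refs=H A null, marked=E F I K
Mark G: refs=L H, marked=E F G I K
Mark H: refs=F A, marked=E F G H I K
Mark A: refs=D K, marked=A E F G H I K
Mark L: refs=null, marked=A E F G H I K L
Mark D: refs=L I, marked=A D E F G H I K L
Unmarked (collected): B C J

Answer: B C J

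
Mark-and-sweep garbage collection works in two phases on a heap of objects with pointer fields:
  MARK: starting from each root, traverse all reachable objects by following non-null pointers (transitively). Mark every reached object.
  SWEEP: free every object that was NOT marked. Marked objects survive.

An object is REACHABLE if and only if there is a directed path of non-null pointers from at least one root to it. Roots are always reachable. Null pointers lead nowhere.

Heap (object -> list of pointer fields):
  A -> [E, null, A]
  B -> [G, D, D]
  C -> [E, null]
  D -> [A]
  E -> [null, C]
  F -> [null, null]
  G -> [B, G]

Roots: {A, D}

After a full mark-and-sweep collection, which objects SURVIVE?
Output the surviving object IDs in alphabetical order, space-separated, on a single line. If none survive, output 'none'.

Answer: A C D E

Derivation:
Roots: A D
Mark A: refs=E null A, marked=A
Mark D: refs=A, marked=A D
Mark E: refs=null C, marked=A D E
Mark C: refs=E null, marked=A C D E
Unmarked (collected): B F G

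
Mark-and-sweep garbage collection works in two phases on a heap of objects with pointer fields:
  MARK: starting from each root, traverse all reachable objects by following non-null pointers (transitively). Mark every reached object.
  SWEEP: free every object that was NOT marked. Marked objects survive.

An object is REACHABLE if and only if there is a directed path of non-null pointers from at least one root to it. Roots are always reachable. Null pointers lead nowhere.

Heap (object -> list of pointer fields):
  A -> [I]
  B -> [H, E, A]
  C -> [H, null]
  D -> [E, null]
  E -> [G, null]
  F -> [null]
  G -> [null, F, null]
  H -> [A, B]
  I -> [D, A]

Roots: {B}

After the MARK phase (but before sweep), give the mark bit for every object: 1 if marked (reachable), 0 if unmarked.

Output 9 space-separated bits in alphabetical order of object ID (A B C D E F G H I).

Answer: 1 1 0 1 1 1 1 1 1

Derivation:
Roots: B
Mark B: refs=H E A, marked=B
Mark H: refs=A B, marked=B H
Mark E: refs=G null, marked=B E H
Mark A: refs=I, marked=A B E H
Mark G: refs=null F null, marked=A B E G H
Mark I: refs=D A, marked=A B E G H I
Mark F: refs=null, marked=A B E F G H I
Mark D: refs=E null, marked=A B D E F G H I
Unmarked (collected): C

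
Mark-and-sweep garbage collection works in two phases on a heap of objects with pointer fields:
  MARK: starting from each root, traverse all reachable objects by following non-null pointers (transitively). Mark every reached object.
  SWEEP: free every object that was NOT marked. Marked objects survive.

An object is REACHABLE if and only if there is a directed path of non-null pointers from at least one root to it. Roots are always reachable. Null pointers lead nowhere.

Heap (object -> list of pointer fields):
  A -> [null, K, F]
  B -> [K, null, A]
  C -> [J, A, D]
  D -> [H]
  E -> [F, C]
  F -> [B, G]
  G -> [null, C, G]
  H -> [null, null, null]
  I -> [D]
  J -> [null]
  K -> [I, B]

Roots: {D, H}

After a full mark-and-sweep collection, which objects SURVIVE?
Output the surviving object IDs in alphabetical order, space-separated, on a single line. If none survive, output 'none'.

Roots: D H
Mark D: refs=H, marked=D
Mark H: refs=null null null, marked=D H
Unmarked (collected): A B C E F G I J K

Answer: D H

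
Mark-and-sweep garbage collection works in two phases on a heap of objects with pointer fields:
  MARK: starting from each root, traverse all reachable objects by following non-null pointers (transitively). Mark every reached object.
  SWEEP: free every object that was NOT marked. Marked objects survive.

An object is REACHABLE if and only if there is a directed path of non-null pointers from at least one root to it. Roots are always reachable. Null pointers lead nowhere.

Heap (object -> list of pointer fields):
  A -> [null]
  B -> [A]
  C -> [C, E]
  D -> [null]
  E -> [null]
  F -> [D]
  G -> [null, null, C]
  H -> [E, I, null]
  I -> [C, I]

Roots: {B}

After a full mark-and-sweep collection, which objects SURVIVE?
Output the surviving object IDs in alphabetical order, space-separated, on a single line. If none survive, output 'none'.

Answer: A B

Derivation:
Roots: B
Mark B: refs=A, marked=B
Mark A: refs=null, marked=A B
Unmarked (collected): C D E F G H I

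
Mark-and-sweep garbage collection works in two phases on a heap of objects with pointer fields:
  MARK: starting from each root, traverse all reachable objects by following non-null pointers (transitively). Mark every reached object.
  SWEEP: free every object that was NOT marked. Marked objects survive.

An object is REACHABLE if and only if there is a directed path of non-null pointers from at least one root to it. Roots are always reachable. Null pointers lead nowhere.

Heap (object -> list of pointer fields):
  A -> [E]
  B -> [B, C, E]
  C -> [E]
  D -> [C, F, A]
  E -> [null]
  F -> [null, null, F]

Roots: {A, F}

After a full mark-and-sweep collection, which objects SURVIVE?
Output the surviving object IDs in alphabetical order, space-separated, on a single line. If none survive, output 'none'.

Answer: A E F

Derivation:
Roots: A F
Mark A: refs=E, marked=A
Mark F: refs=null null F, marked=A F
Mark E: refs=null, marked=A E F
Unmarked (collected): B C D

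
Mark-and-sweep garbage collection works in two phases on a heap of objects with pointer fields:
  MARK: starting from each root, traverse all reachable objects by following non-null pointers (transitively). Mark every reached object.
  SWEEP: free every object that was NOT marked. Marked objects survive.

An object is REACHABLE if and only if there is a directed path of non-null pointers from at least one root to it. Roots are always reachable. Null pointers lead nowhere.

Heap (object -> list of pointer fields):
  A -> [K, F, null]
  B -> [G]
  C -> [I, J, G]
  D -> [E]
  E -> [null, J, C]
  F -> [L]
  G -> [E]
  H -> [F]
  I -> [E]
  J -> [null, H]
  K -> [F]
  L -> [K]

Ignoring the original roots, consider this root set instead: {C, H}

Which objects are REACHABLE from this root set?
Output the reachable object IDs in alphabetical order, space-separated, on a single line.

Roots: C H
Mark C: refs=I J G, marked=C
Mark H: refs=F, marked=C H
Mark I: refs=E, marked=C H I
Mark J: refs=null H, marked=C H I J
Mark G: refs=E, marked=C G H I J
Mark F: refs=L, marked=C F G H I J
Mark E: refs=null J C, marked=C E F G H I J
Mark L: refs=K, marked=C E F G H I J L
Mark K: refs=F, marked=C E F G H I J K L
Unmarked (collected): A B D

Answer: C E F G H I J K L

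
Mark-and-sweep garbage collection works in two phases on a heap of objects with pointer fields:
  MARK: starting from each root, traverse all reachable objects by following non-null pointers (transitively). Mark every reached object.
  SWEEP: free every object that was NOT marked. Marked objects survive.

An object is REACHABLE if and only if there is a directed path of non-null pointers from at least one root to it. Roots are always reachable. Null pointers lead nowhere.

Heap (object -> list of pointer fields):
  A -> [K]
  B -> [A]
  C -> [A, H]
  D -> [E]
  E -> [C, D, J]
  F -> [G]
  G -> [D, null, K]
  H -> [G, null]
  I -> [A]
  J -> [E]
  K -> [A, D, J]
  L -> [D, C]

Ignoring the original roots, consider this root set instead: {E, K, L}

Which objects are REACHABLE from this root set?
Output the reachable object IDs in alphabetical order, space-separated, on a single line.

Roots: E K L
Mark E: refs=C D J, marked=E
Mark K: refs=A D J, marked=E K
Mark L: refs=D C, marked=E K L
Mark C: refs=A H, marked=C E K L
Mark D: refs=E, marked=C D E K L
Mark J: refs=E, marked=C D E J K L
Mark A: refs=K, marked=A C D E J K L
Mark H: refs=G null, marked=A C D E H J K L
Mark G: refs=D null K, marked=A C D E G H J K L
Unmarked (collected): B F I

Answer: A C D E G H J K L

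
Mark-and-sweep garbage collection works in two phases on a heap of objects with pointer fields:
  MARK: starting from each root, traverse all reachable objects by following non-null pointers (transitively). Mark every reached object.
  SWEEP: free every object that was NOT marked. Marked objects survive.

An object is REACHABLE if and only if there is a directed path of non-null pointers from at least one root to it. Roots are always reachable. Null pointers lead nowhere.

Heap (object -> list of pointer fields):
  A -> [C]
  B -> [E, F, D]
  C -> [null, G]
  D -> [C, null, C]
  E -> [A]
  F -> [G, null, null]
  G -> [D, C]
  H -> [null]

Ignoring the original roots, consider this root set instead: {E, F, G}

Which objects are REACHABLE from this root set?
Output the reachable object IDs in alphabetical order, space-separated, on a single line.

Answer: A C D E F G

Derivation:
Roots: E F G
Mark E: refs=A, marked=E
Mark F: refs=G null null, marked=E F
Mark G: refs=D C, marked=E F G
Mark A: refs=C, marked=A E F G
Mark D: refs=C null C, marked=A D E F G
Mark C: refs=null G, marked=A C D E F G
Unmarked (collected): B H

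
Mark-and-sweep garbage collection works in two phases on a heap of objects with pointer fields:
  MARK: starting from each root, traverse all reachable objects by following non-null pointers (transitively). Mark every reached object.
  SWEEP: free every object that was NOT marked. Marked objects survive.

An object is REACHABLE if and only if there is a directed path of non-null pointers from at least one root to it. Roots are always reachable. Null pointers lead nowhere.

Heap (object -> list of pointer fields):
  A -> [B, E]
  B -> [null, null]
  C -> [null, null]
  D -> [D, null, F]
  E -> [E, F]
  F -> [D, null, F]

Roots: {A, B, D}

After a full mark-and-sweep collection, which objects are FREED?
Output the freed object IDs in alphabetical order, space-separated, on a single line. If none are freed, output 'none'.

Roots: A B D
Mark A: refs=B E, marked=A
Mark B: refs=null null, marked=A B
Mark D: refs=D null F, marked=A B D
Mark E: refs=E F, marked=A B D E
Mark F: refs=D null F, marked=A B D E F
Unmarked (collected): C

Answer: C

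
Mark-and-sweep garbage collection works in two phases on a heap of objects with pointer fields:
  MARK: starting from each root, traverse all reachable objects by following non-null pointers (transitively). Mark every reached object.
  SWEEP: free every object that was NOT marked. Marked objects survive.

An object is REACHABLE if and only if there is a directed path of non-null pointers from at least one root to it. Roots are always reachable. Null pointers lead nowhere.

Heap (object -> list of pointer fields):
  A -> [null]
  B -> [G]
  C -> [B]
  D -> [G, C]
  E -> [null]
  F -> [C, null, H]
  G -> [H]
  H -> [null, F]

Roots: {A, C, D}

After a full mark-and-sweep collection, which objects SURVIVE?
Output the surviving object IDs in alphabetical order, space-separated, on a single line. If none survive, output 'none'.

Answer: A B C D F G H

Derivation:
Roots: A C D
Mark A: refs=null, marked=A
Mark C: refs=B, marked=A C
Mark D: refs=G C, marked=A C D
Mark B: refs=G, marked=A B C D
Mark G: refs=H, marked=A B C D G
Mark H: refs=null F, marked=A B C D G H
Mark F: refs=C null H, marked=A B C D F G H
Unmarked (collected): E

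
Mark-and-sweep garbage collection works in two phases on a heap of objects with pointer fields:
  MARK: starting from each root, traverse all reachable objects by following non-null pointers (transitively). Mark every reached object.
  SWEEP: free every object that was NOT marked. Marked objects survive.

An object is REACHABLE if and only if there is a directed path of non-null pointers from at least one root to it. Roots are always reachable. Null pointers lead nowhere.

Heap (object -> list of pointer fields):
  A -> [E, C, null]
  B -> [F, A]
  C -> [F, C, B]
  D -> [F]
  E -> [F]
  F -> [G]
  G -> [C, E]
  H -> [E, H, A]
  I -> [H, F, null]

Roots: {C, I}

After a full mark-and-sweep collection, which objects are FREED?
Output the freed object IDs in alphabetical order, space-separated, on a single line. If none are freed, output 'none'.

Roots: C I
Mark C: refs=F C B, marked=C
Mark I: refs=H F null, marked=C I
Mark F: refs=G, marked=C F I
Mark B: refs=F A, marked=B C F I
Mark H: refs=E H A, marked=B C F H I
Mark G: refs=C E, marked=B C F G H I
Mark A: refs=E C null, marked=A B C F G H I
Mark E: refs=F, marked=A B C E F G H I
Unmarked (collected): D

Answer: D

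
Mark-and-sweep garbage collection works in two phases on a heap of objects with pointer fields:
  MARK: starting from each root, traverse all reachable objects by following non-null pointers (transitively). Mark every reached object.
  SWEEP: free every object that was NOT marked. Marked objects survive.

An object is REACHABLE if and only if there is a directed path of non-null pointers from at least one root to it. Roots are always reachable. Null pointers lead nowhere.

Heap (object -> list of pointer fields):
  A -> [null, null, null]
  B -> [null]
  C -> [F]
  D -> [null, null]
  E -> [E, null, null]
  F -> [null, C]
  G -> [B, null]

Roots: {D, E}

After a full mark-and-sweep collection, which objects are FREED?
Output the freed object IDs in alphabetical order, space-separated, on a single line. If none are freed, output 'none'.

Answer: A B C F G

Derivation:
Roots: D E
Mark D: refs=null null, marked=D
Mark E: refs=E null null, marked=D E
Unmarked (collected): A B C F G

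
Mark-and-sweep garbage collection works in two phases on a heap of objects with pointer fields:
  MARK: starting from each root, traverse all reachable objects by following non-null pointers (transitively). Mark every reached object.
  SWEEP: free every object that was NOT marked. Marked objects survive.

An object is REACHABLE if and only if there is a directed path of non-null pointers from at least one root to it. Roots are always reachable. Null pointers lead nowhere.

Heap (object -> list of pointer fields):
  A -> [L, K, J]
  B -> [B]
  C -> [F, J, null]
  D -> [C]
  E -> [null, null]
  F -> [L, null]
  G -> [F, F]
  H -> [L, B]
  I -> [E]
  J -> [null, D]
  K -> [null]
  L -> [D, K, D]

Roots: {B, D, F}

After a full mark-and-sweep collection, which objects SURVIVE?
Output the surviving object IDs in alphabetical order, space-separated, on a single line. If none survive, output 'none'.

Roots: B D F
Mark B: refs=B, marked=B
Mark D: refs=C, marked=B D
Mark F: refs=L null, marked=B D F
Mark C: refs=F J null, marked=B C D F
Mark L: refs=D K D, marked=B C D F L
Mark J: refs=null D, marked=B C D F J L
Mark K: refs=null, marked=B C D F J K L
Unmarked (collected): A E G H I

Answer: B C D F J K L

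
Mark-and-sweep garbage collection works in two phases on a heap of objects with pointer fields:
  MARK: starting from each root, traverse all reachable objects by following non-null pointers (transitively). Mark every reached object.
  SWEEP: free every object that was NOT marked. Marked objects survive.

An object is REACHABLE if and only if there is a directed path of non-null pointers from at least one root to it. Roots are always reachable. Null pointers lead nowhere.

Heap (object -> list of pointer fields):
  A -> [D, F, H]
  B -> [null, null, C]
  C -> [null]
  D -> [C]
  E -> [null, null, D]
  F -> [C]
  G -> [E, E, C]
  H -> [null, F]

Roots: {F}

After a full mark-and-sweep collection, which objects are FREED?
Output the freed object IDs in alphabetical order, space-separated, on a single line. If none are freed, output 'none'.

Answer: A B D E G H

Derivation:
Roots: F
Mark F: refs=C, marked=F
Mark C: refs=null, marked=C F
Unmarked (collected): A B D E G H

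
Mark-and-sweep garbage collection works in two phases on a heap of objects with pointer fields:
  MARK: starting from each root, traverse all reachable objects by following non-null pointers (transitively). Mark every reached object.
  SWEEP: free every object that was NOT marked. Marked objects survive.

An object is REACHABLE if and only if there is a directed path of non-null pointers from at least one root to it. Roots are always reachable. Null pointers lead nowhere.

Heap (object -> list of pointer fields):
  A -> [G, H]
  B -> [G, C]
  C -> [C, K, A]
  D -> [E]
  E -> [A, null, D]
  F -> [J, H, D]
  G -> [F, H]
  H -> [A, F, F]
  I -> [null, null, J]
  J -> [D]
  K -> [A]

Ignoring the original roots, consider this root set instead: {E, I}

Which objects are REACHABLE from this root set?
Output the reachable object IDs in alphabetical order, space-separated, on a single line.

Roots: E I
Mark E: refs=A null D, marked=E
Mark I: refs=null null J, marked=E I
Mark A: refs=G H, marked=A E I
Mark D: refs=E, marked=A D E I
Mark J: refs=D, marked=A D E I J
Mark G: refs=F H, marked=A D E G I J
Mark H: refs=A F F, marked=A D E G H I J
Mark F: refs=J H D, marked=A D E F G H I J
Unmarked (collected): B C K

Answer: A D E F G H I J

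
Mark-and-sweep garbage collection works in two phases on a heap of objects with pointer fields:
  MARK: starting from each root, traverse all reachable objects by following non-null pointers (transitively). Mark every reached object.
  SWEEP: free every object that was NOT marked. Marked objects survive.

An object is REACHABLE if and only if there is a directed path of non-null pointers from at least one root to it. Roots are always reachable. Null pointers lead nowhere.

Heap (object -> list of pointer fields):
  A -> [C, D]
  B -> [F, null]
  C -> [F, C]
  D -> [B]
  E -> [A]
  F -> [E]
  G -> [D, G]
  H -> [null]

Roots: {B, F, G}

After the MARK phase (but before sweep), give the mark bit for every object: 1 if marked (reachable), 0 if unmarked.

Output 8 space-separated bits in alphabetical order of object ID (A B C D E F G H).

Roots: B F G
Mark B: refs=F null, marked=B
Mark F: refs=E, marked=B F
Mark G: refs=D G, marked=B F G
Mark E: refs=A, marked=B E F G
Mark D: refs=B, marked=B D E F G
Mark A: refs=C D, marked=A B D E F G
Mark C: refs=F C, marked=A B C D E F G
Unmarked (collected): H

Answer: 1 1 1 1 1 1 1 0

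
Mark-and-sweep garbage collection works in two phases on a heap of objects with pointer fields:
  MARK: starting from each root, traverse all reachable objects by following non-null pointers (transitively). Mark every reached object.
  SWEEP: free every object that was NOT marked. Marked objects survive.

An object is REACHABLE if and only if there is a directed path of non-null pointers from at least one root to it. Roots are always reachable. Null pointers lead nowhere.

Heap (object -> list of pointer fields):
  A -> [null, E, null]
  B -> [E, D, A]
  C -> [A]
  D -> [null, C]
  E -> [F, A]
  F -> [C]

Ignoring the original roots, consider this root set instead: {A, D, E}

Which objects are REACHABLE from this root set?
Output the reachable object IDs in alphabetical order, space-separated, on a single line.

Roots: A D E
Mark A: refs=null E null, marked=A
Mark D: refs=null C, marked=A D
Mark E: refs=F A, marked=A D E
Mark C: refs=A, marked=A C D E
Mark F: refs=C, marked=A C D E F
Unmarked (collected): B

Answer: A C D E F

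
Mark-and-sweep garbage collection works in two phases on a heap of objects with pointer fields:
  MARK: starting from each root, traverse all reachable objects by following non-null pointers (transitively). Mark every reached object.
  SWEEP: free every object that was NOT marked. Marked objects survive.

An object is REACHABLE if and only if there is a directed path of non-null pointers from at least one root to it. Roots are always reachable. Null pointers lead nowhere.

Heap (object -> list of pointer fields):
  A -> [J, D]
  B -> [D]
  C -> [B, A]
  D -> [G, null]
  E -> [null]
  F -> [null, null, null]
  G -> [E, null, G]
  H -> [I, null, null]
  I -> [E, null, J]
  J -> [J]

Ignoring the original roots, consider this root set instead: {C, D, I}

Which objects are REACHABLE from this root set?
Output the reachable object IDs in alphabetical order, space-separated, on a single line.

Answer: A B C D E G I J

Derivation:
Roots: C D I
Mark C: refs=B A, marked=C
Mark D: refs=G null, marked=C D
Mark I: refs=E null J, marked=C D I
Mark B: refs=D, marked=B C D I
Mark A: refs=J D, marked=A B C D I
Mark G: refs=E null G, marked=A B C D G I
Mark E: refs=null, marked=A B C D E G I
Mark J: refs=J, marked=A B C D E G I J
Unmarked (collected): F H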